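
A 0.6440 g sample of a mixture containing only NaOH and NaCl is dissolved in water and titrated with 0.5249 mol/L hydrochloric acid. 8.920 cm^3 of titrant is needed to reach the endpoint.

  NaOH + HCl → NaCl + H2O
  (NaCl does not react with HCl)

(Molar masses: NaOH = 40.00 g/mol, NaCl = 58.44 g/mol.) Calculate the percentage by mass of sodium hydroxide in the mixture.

n(HCl) = 0.008920 × 0.5249 = 4.682 × 10^-3 mol
Let x = n(NaOH), y = n(NaCl).
Titrant: 1x = 4.682 × 10^-3;  mass: 40.00x + 58.44y = 0.6440
Solving, x = 4.682 × 10^-3 mol, y = 7.815 × 10^-3 mol
mass of NaOH = 4.682 × 10^-3 × 40.00 = 0.1873 g
% NaOH = 0.1873 / 0.6440 × 100 = 29.08 %

29.08 %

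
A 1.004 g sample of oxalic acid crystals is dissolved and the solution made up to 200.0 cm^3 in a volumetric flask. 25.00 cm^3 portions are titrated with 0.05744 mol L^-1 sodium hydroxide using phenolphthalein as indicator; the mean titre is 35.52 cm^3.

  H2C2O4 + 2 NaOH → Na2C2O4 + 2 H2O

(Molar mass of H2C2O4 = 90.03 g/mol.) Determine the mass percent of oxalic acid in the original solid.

n(NaOH) per titration = 0.03552 × 0.05744 = 2.040 × 10^-3 mol
From the 1:2 ratio, n(H2C2O4) in each aliquot = 1/2 × 2.040 × 10^-3 = 1.020 × 10^-3 mol
n(H2C2O4) in the whole flask = 1.020 × 10^-3 × 200.0/25.00 = 8.161 × 10^-3 mol
mass of H2C2O4 = 8.161 × 10^-3 × 90.03 = 0.7347 g
% H2C2O4 = 0.7347 / 1.004 × 100 = 73.18 %

73.18 %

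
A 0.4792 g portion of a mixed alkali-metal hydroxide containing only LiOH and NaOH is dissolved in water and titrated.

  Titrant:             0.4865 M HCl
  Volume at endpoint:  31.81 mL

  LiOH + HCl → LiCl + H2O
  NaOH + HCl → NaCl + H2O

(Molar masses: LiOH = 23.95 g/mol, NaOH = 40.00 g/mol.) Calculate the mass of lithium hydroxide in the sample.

0.2086 g

n(HCl) = 0.03181 × 0.4865 = 0.01548 mol
Let x = n(LiOH), y = n(NaOH).
Titrant: 1x + 1y = 0.01548;  mass: 23.95x + 40.00y = 0.4792
Solving, x = 8.712 × 10^-3 mol, y = 6.764 × 10^-3 mol
mass of LiOH = 8.712 × 10^-3 × 23.95 = 0.2086 g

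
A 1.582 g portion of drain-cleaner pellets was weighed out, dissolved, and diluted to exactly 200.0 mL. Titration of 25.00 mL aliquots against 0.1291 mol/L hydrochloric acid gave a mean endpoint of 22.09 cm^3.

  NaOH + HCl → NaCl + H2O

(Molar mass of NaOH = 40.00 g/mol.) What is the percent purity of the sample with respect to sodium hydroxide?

57.69 %

n(HCl) per titration = 0.02209 × 0.1291 = 2.852 × 10^-3 mol
n(NaOH) in each aliquot = 2.852 × 10^-3 mol (1:1 ratio)
n(NaOH) in the whole flask = 2.852 × 10^-3 × 200.0/25.00 = 0.02281 mol
mass of NaOH = 0.02281 × 40.00 = 0.9126 g
% NaOH = 0.9126 / 1.582 × 100 = 57.69 %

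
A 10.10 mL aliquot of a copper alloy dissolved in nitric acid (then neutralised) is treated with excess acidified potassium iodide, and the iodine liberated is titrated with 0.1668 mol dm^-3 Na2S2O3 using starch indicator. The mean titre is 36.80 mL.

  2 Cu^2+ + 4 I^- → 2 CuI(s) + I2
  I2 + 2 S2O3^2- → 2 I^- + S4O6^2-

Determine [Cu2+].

0.6077 mol/L

n(S2O3^2-) = 0.03680 × 0.1668 = 6.138 × 10^-3 mol
n(I2) = n(S2O3^2-)/2 = 3.069 × 10^-3 mol
From the 2:1 ratio, n(Cu2+) in the aliquot = 2/1 × 3.069 × 10^-3 = 6.138 × 10^-3 mol
[Cu2+] = 6.138 × 10^-3 / 0.01010 = 0.6077 mol/L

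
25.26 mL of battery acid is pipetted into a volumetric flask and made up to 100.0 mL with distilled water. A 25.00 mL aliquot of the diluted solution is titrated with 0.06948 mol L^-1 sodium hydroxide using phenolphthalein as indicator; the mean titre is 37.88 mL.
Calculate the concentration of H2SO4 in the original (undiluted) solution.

0.2084 mol/L

H2SO4 + 2 NaOH → Na2SO4 + 2 H2O
n(NaOH) = 0.03788 × 0.06948 = 2.632 × 10^-3 mol
From the 1:2 ratio, n(H2SO4) in the aliquot = 1/2 × 2.632 × 10^-3 = 1.316 × 10^-3 mol
[H2SO4]_dilute = 1.316 × 10^-3 / 0.02500 = 0.05264 mol/L
Dilution factor = 100.0 / 25.26 = 3.959
[H2SO4]_stock = 0.05264 × 3.959 = 0.2084 mol/L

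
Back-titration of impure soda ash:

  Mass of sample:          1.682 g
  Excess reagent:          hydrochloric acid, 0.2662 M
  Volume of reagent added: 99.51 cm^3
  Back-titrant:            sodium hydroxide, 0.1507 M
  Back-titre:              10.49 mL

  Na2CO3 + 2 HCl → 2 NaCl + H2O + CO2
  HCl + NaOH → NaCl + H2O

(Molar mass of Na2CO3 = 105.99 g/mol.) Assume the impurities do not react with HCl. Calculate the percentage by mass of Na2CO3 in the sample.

78.48 %

n(HCl) added = 0.09951 × 0.2662 = 0.02649 mol
n(NaOH) used in back-titration = 0.01049 × 0.1507 = 1.581 × 10^-3 mol
n(HCl) left over = 1.581 × 10^-3 mol (1:1 ratio)
n(HCl) consumed by analyte = 0.02649 − 1.581 × 10^-3 = 0.02491 mol
From the 1:2 ratio, n(Na2CO3) = 1/2 × 0.02491 = 0.01245 mol
mass of Na2CO3 = 0.01245 × 105.99 = 1.320 g
% Na2CO3 = 1.320 / 1.682 × 100 = 78.48 %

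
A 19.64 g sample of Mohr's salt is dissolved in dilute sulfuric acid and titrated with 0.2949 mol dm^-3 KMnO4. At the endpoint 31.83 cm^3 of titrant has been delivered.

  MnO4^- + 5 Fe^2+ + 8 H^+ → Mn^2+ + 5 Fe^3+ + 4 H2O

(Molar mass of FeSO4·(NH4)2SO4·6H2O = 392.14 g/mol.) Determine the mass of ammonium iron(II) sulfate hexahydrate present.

n(KMnO4) = 0.03183 L × 0.2949 mol/L = 9.387 × 10^-3 mol
From the 5:1 ratio, n(FeSO4·(NH4)2SO4·6H2O) = 5/1 × 9.387 × 10^-3 = 0.04693 mol
mass of FeSO4·(NH4)2SO4·6H2O = 0.04693 × 392.14 g/mol = 18.40 g

18.40 g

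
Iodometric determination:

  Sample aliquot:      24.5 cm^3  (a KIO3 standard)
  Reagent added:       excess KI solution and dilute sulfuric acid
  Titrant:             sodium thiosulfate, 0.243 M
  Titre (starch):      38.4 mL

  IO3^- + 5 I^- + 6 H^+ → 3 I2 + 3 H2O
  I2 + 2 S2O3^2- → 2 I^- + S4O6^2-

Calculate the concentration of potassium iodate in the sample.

n(S2O3^2-) = 0.0384 × 0.243 = 9.33 × 10^-3 mol
n(I2) = n(S2O3^2-)/2 = 4.67 × 10^-3 mol
From the 1:3 ratio, n(IO3^-) in the aliquot = 1/3 × 4.67 × 10^-3 = 1.56 × 10^-3 mol
[IO3^-] = 1.56 × 10^-3 / 0.0245 = 0.0635 mol/L

0.0635 M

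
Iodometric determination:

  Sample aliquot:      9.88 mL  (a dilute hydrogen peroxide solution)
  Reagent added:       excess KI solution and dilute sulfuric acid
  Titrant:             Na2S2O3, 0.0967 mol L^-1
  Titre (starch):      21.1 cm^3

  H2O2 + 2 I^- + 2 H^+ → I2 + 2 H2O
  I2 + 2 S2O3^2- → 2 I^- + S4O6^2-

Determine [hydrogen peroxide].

0.103 mol/L

n(S2O3^2-) = 0.0211 × 0.0967 = 2.04 × 10^-3 mol
n(I2) = n(S2O3^2-)/2 = 1.02 × 10^-3 mol
n(H2O2) in the aliquot = 1.02 × 10^-3 mol (1:1 ratio)
[H2O2] = 1.02 × 10^-3 / 0.00988 = 0.103 mol/L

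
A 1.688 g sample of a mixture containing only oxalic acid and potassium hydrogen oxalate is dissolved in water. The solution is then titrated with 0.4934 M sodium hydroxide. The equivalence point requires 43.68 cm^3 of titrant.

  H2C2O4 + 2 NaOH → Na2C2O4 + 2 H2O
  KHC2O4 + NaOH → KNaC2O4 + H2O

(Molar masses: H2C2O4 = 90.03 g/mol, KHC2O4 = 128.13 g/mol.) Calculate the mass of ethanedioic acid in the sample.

n(NaOH) = 0.04368 × 0.4934 = 0.02155 mol
Let x = n(H2C2O4), y = n(KHC2O4).
Titrant: 2x + 1y = 0.02155;  mass: 90.03x + 128.13y = 1.688
Solving, x = 6.457 × 10^-3 mol, y = 8.637 × 10^-3 mol
mass of H2C2O4 = 6.457 × 10^-3 × 90.03 = 0.5814 g

0.5814 g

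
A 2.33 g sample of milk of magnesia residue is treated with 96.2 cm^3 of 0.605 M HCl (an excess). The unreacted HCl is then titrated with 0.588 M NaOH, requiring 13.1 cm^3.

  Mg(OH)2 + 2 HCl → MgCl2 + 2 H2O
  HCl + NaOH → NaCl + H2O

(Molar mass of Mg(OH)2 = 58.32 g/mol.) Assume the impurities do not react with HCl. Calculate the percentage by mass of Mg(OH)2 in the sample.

n(HCl) added = 0.0962 × 0.605 = 0.0582 mol
n(NaOH) used in back-titration = 0.0131 × 0.588 = 7.70 × 10^-3 mol
n(HCl) left over = 7.70 × 10^-3 mol (1:1 ratio)
n(HCl) consumed by analyte = 0.0582 − 7.70 × 10^-3 = 0.0505 mol
From the 1:2 ratio, n(Mg(OH)2) = 1/2 × 0.0505 = 0.0252 mol
mass of Mg(OH)2 = 0.0252 × 58.32 = 1.47 g
% Mg(OH)2 = 1.47 / 2.33 × 100 = 63.2 %

63.2 %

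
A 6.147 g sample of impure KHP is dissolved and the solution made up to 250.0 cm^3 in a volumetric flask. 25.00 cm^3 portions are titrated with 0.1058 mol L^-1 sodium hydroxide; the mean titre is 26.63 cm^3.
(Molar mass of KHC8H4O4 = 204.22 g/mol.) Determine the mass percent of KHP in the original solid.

93.60 %

KHC8H4O4 + NaOH → KNaC8H4O4 + H2O
n(NaOH) per titration = 0.02663 × 0.1058 = 2.817 × 10^-3 mol
n(KHC8H4O4) in each aliquot = 2.817 × 10^-3 mol (1:1 ratio)
n(KHC8H4O4) in the whole flask = 2.817 × 10^-3 × 250.0/25.00 = 0.02817 mol
mass of KHC8H4O4 = 0.02817 × 204.22 = 5.754 g
% KHC8H4O4 = 5.754 / 6.147 × 100 = 93.60 %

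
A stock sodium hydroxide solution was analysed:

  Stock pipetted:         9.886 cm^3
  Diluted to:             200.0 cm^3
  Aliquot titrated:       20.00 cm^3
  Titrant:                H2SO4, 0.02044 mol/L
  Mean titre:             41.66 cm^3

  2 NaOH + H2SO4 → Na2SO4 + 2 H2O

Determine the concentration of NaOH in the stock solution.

1.723 mol/L

n(H2SO4) = 0.04166 × 0.02044 = 8.515 × 10^-4 mol
From the 2:1 ratio, n(NaOH) in the aliquot = 2/1 × 8.515 × 10^-4 = 1.703 × 10^-3 mol
[NaOH]_dilute = 1.703 × 10^-3 / 0.02000 = 0.08515 mol/L
Dilution factor = 200.0 / 9.886 = 20.23
[NaOH]_stock = 0.08515 × 20.23 = 1.723 mol/L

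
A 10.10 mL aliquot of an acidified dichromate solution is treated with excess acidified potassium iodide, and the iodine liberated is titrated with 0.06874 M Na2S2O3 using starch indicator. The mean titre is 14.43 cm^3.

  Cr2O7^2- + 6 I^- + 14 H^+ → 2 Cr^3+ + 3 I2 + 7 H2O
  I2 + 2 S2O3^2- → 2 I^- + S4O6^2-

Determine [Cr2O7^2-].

0.01637 M

n(S2O3^2-) = 0.01443 × 0.06874 = 9.919 × 10^-4 mol
n(I2) = n(S2O3^2-)/2 = 4.960 × 10^-4 mol
From the 1:3 ratio, n(Cr2O7^2-) in the aliquot = 1/3 × 4.960 × 10^-4 = 1.653 × 10^-4 mol
[Cr2O7^2-] = 1.653 × 10^-4 / 0.01010 = 0.01637 mol/L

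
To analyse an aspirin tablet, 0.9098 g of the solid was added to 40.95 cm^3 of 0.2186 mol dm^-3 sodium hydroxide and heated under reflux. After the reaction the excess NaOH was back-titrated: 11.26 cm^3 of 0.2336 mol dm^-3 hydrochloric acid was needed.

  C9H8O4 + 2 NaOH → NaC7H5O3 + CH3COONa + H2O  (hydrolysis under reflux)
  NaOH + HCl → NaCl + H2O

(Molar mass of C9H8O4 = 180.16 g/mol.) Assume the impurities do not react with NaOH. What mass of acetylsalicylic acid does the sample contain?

0.5694 g

n(NaOH) added = 0.04095 × 0.2186 = 8.952 × 10^-3 mol
n(HCl) used in back-titration = 0.01126 × 0.2336 = 2.630 × 10^-3 mol
n(NaOH) left over = 2.630 × 10^-3 mol (1:1 ratio)
n(NaOH) consumed by analyte = 8.952 × 10^-3 − 2.630 × 10^-3 = 6.321 × 10^-3 mol
From the 1:2 ratio, n(C9H8O4) = 1/2 × 6.321 × 10^-3 = 3.161 × 10^-3 mol
mass of C9H8O4 = 3.161 × 10^-3 × 180.16 = 0.5694 g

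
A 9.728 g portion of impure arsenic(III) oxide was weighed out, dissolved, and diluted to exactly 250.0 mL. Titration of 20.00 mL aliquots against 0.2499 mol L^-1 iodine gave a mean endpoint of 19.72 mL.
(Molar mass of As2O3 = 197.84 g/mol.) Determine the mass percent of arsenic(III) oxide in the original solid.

62.64 %

As2O3 + 2 I2 + 2 H2O → As2O5 + 4 HI
n(I2) per titration = 0.01972 × 0.2499 = 4.928 × 10^-3 mol
From the 1:2 ratio, n(As2O3) in each aliquot = 1/2 × 4.928 × 10^-3 = 2.464 × 10^-3 mol
n(As2O3) in the whole flask = 2.464 × 10^-3 × 250.0/20.00 = 0.03080 mol
mass of As2O3 = 0.03080 × 197.84 = 6.094 g
% As2O3 = 6.094 / 9.728 × 100 = 62.64 %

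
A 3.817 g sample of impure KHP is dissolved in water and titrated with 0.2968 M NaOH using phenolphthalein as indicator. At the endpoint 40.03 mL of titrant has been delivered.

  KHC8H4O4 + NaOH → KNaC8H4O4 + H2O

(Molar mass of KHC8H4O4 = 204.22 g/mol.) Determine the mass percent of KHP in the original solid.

63.57 %

n(NaOH) = 0.04003 L × 0.2968 mol/L = 0.01188 mol
n(KHC8H4O4) = 0.01188 mol (1:1 ratio)
mass of KHC8H4O4 = 0.01188 × 204.22 g/mol = 2.426 g
% KHC8H4O4 = 2.426 / 3.817 × 100 = 63.57 %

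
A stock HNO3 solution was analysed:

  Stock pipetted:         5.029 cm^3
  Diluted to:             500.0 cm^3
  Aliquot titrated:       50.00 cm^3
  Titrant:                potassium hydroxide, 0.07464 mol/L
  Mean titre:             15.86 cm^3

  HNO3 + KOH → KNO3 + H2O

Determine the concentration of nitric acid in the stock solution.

n(KOH) = 0.01586 × 0.07464 = 1.184 × 10^-3 mol
n(HNO3) in the aliquot = 1.184 × 10^-3 mol (1:1 ratio)
[HNO3]_dilute = 1.184 × 10^-3 / 0.05000 = 0.02368 mol/L
Dilution factor = 500.0 / 5.029 = 99.42
[HNO3]_stock = 0.02368 × 99.42 = 2.354 mol/L

2.354 mol/L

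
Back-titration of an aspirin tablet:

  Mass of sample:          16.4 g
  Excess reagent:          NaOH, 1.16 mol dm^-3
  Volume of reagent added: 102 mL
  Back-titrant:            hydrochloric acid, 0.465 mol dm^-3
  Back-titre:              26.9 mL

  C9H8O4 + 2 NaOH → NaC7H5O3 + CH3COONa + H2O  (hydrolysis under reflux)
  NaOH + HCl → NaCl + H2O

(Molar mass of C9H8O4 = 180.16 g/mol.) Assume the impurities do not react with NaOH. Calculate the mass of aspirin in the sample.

n(NaOH) added = 0.102 × 1.16 = 0.118 mol
n(HCl) used in back-titration = 0.0269 × 0.465 = 0.0125 mol
n(NaOH) left over = 0.0125 mol (1:1 ratio)
n(NaOH) consumed by analyte = 0.118 − 0.0125 = 0.106 mol
From the 1:2 ratio, n(C9H8O4) = 1/2 × 0.106 = 0.0529 mol
mass of C9H8O4 = 0.0529 × 180.16 = 9.53 g

9.53 g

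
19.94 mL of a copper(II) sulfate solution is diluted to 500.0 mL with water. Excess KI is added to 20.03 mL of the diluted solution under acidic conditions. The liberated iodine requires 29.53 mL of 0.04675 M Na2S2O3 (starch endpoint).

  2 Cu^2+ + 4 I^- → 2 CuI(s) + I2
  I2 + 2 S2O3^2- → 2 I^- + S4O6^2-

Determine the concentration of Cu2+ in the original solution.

n(S2O3^2-) = 0.02953 × 0.04675 = 1.381 × 10^-3 mol
n(I2) = n(S2O3^2-)/2 = 6.903 × 10^-4 mol
From the 2:1 ratio, n(Cu2+) in the aliquot = 2/1 × 6.903 × 10^-4 = 1.381 × 10^-3 mol
[Cu2+]_dilute = 1.381 × 10^-3 / 0.02003 = 0.06892 mol/L
[Cu2+]_original = 0.06892 × 500.0/19.94 = 1.728 mol/L

1.728 M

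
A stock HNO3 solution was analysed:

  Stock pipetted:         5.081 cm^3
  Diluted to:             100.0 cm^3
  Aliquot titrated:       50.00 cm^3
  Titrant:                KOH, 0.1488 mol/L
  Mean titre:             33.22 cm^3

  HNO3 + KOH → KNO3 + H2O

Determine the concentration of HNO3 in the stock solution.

n(KOH) = 0.03322 × 0.1488 = 4.943 × 10^-3 mol
n(HNO3) in the aliquot = 4.943 × 10^-3 mol (1:1 ratio)
[HNO3]_dilute = 4.943 × 10^-3 / 0.05000 = 0.09886 mol/L
Dilution factor = 100.0 / 5.081 = 19.68
[HNO3]_stock = 0.09886 × 19.68 = 1.946 mol/L

1.946 mol/L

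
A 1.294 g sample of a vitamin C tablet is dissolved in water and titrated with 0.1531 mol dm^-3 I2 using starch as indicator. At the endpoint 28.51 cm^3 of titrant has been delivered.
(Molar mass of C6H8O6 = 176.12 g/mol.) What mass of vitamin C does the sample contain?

C6H8O6 + I2 → C6H6O6 + 2 HI
n(I2) = 0.02851 L × 0.1531 mol/L = 4.365 × 10^-3 mol
n(C6H8O6) = 4.365 × 10^-3 mol (1:1 ratio)
mass of C6H8O6 = 4.365 × 10^-3 × 176.12 g/mol = 0.7687 g

0.7687 g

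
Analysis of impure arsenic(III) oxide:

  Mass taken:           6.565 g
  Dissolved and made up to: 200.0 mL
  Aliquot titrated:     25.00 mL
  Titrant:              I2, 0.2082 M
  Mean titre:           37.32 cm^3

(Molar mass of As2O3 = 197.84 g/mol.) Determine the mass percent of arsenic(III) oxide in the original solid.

93.66 %

As2O3 + 2 I2 + 2 H2O → As2O5 + 4 HI
n(I2) per titration = 0.03732 × 0.2082 = 7.770 × 10^-3 mol
From the 1:2 ratio, n(As2O3) in each aliquot = 1/2 × 7.770 × 10^-3 = 3.885 × 10^-3 mol
n(As2O3) in the whole flask = 3.885 × 10^-3 × 200.0/25.00 = 0.03108 mol
mass of As2O3 = 0.03108 × 197.84 = 6.149 g
% As2O3 = 6.149 / 6.565 × 100 = 93.66 %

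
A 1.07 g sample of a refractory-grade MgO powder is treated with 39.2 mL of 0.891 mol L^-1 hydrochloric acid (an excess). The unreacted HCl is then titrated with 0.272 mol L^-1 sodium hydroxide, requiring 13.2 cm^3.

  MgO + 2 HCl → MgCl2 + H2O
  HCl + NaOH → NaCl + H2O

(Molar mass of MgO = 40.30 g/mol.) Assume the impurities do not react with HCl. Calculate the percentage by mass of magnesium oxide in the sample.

n(HCl) added = 0.0392 × 0.891 = 0.0349 mol
n(NaOH) used in back-titration = 0.0132 × 0.272 = 3.59 × 10^-3 mol
n(HCl) left over = 3.59 × 10^-3 mol (1:1 ratio)
n(HCl) consumed by analyte = 0.0349 − 3.59 × 10^-3 = 0.0313 mol
From the 1:2 ratio, n(MgO) = 1/2 × 0.0313 = 0.0157 mol
mass of MgO = 0.0157 × 40.30 = 0.631 g
% MgO = 0.631 / 1.07 × 100 = 59.0 %

59.0 %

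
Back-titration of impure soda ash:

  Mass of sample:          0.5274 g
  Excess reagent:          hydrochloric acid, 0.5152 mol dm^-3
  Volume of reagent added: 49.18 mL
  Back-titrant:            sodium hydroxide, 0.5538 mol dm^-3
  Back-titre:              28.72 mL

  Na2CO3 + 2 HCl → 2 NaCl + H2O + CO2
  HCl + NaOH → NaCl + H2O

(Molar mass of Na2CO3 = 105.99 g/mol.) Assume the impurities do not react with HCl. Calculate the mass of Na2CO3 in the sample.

0.4999 g

n(HCl) added = 0.04918 × 0.5152 = 0.02534 mol
n(NaOH) used in back-titration = 0.02872 × 0.5538 = 0.01591 mol
n(HCl) left over = 0.01591 mol (1:1 ratio)
n(HCl) consumed by analyte = 0.02534 − 0.01591 = 9.432 × 10^-3 mol
From the 1:2 ratio, n(Na2CO3) = 1/2 × 9.432 × 10^-3 = 4.716 × 10^-3 mol
mass of Na2CO3 = 4.716 × 10^-3 × 105.99 = 0.4999 g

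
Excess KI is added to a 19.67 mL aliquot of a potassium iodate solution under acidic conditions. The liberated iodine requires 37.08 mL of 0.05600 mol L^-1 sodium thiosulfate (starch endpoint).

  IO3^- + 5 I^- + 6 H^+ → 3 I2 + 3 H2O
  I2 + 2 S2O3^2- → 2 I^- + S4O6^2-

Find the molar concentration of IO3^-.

n(S2O3^2-) = 0.03708 × 0.05600 = 2.076 × 10^-3 mol
n(I2) = n(S2O3^2-)/2 = 1.038 × 10^-3 mol
From the 1:3 ratio, n(IO3^-) in the aliquot = 1/3 × 1.038 × 10^-3 = 3.461 × 10^-4 mol
[IO3^-] = 3.461 × 10^-4 / 0.01967 = 0.01759 mol/L

0.01759 mol/L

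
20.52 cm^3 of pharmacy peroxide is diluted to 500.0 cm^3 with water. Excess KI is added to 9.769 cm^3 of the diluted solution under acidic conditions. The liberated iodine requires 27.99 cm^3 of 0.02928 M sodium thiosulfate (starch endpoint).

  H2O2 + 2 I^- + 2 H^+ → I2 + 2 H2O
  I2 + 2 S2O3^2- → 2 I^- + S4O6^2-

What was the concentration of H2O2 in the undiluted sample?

1.022 M

n(S2O3^2-) = 0.02799 × 0.02928 = 8.195 × 10^-4 mol
n(I2) = n(S2O3^2-)/2 = 4.098 × 10^-4 mol
n(H2O2) in the aliquot = 4.098 × 10^-4 mol (1:1 ratio)
[H2O2]_dilute = 4.098 × 10^-4 / 0.009769 = 0.04195 mol/L
[H2O2]_original = 0.04195 × 500.0/20.52 = 1.022 mol/L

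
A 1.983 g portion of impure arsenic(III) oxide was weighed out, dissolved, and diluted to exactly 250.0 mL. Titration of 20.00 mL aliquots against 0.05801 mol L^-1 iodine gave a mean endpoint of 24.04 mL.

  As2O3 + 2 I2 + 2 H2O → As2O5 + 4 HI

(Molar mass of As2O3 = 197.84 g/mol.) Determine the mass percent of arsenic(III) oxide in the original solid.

n(I2) per titration = 0.02404 × 0.05801 = 1.395 × 10^-3 mol
From the 1:2 ratio, n(As2O3) in each aliquot = 1/2 × 1.395 × 10^-3 = 6.973 × 10^-4 mol
n(As2O3) in the whole flask = 6.973 × 10^-4 × 250.0/20.00 = 8.716 × 10^-3 mol
mass of As2O3 = 8.716 × 10^-3 × 197.84 = 1.724 g
% As2O3 = 1.724 / 1.983 × 100 = 86.96 %

86.96 %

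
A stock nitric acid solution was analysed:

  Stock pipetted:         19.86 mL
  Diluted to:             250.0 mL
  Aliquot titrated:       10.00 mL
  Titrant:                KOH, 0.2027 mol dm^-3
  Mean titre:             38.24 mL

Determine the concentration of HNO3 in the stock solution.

9.757 mol/L

HNO3 + KOH → KNO3 + H2O
n(KOH) = 0.03824 × 0.2027 = 7.751 × 10^-3 mol
n(HNO3) in the aliquot = 7.751 × 10^-3 mol (1:1 ratio)
[HNO3]_dilute = 7.751 × 10^-3 / 0.01000 = 0.7751 mol/L
Dilution factor = 250.0 / 19.86 = 12.59
[HNO3]_stock = 0.7751 × 12.59 = 9.757 mol/L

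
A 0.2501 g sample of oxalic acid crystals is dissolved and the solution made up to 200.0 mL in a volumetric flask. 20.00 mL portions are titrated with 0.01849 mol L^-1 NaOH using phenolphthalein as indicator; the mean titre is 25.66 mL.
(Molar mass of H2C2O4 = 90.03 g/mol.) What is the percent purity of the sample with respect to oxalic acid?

H2C2O4 + 2 NaOH → Na2C2O4 + 2 H2O
n(NaOH) per titration = 0.02566 × 0.01849 = 4.745 × 10^-4 mol
From the 1:2 ratio, n(H2C2O4) in each aliquot = 1/2 × 4.745 × 10^-4 = 2.372 × 10^-4 mol
n(H2C2O4) in the whole flask = 2.372 × 10^-4 × 200.0/20.00 = 2.372 × 10^-3 mol
mass of H2C2O4 = 2.372 × 10^-3 × 90.03 = 0.2136 g
% H2C2O4 = 0.2136 / 0.2501 × 100 = 85.40 %

85.40 %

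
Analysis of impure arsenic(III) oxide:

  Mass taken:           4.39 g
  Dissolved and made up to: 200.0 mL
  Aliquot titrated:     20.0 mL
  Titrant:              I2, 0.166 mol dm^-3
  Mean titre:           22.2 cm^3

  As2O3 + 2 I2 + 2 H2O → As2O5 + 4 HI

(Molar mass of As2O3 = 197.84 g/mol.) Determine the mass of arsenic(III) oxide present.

3.65 g

n(I2) per titration = 0.0222 × 0.166 = 3.69 × 10^-3 mol
From the 1:2 ratio, n(As2O3) in each aliquot = 1/2 × 3.69 × 10^-3 = 1.84 × 10^-3 mol
n(As2O3) in the whole flask = 1.84 × 10^-3 × 200.0/20.0 = 0.0184 mol
mass of As2O3 = 0.0184 × 197.84 = 3.65 g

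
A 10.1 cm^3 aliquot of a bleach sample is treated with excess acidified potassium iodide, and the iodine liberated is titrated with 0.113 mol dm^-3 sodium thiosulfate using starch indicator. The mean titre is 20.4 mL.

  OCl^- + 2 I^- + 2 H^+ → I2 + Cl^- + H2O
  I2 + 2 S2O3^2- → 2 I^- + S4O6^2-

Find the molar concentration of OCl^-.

0.114 mol/L

n(S2O3^2-) = 0.0204 × 0.113 = 2.31 × 10^-3 mol
n(I2) = n(S2O3^2-)/2 = 1.15 × 10^-3 mol
n(OCl^-) in the aliquot = 1.15 × 10^-3 mol (1:1 ratio)
[OCl^-] = 1.15 × 10^-3 / 0.0101 = 0.114 mol/L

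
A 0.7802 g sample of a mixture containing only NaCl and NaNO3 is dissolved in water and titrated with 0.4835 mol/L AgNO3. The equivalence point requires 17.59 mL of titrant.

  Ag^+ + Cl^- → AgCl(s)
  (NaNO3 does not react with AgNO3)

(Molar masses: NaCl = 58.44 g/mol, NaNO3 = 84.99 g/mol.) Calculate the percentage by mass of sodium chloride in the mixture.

63.70 %

n(AgNO3) = 0.01759 × 0.4835 = 8.505 × 10^-3 mol
Let x = n(NaCl), y = n(NaNO3).
Titrant: 1x = 8.505 × 10^-3;  mass: 58.44x + 84.99y = 0.7802
Solving, x = 8.505 × 10^-3 mol, y = 3.332 × 10^-3 mol
mass of NaCl = 8.505 × 10^-3 × 58.44 = 0.4970 g
% NaCl = 0.4970 / 0.7802 × 100 = 63.70 %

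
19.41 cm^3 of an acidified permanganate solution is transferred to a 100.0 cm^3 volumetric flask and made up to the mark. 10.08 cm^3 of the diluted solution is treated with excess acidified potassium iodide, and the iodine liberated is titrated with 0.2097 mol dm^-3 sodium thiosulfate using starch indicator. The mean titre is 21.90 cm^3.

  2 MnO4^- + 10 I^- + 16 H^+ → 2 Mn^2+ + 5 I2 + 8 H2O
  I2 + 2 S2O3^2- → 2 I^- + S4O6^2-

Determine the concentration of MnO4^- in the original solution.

n(S2O3^2-) = 0.02190 × 0.2097 = 4.592 × 10^-3 mol
n(I2) = n(S2O3^2-)/2 = 2.296 × 10^-3 mol
From the 2:5 ratio, n(MnO4^-) in the aliquot = 2/5 × 2.296 × 10^-3 = 9.185 × 10^-4 mol
[MnO4^-]_dilute = 9.185 × 10^-4 / 0.01008 = 0.09112 mol/L
[MnO4^-]_original = 0.09112 × 100.0/19.41 = 0.4694 mol/L

0.4694 mol/L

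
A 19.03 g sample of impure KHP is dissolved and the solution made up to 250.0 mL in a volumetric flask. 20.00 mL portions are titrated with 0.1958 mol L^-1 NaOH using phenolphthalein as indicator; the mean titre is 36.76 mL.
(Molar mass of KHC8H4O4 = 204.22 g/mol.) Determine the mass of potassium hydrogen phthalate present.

KHC8H4O4 + NaOH → KNaC8H4O4 + H2O
n(NaOH) per titration = 0.03676 × 0.1958 = 7.198 × 10^-3 mol
n(KHC8H4O4) in each aliquot = 7.198 × 10^-3 mol (1:1 ratio)
n(KHC8H4O4) in the whole flask = 7.198 × 10^-3 × 250.0/20.00 = 0.08997 mol
mass of KHC8H4O4 = 0.08997 × 204.22 = 18.37 g

18.37 g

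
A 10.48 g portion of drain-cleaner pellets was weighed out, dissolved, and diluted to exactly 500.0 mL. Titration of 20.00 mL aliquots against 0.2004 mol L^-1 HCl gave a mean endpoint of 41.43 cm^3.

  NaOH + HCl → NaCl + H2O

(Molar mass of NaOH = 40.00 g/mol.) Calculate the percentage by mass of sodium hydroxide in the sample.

79.22 %

n(HCl) per titration = 0.04143 × 0.2004 = 8.303 × 10^-3 mol
n(NaOH) in each aliquot = 8.303 × 10^-3 mol (1:1 ratio)
n(NaOH) in the whole flask = 8.303 × 10^-3 × 500.0/20.00 = 0.2076 mol
mass of NaOH = 0.2076 × 40.00 = 8.303 g
% NaOH = 8.303 / 10.48 × 100 = 79.22 %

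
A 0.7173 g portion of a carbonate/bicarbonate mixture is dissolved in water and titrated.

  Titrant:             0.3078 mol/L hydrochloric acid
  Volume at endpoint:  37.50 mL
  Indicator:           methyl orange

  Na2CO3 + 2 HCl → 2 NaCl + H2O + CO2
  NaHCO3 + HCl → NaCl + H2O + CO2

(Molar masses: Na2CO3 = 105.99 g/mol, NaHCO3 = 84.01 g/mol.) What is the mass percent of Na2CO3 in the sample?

n(HCl) = 0.03750 × 0.3078 = 0.01154 mol
Let x = n(Na2CO3), y = n(NaHCO3).
Titrant: 2x + 1y = 0.01154;  mass: 105.99x + 84.01y = 0.7173
Solving, x = 4.069 × 10^-3 mol, y = 3.405 × 10^-3 mol
mass of Na2CO3 = 4.069 × 10^-3 × 105.99 = 0.4312 g
% Na2CO3 = 0.4312 / 0.7173 × 100 = 60.12 %

60.12 %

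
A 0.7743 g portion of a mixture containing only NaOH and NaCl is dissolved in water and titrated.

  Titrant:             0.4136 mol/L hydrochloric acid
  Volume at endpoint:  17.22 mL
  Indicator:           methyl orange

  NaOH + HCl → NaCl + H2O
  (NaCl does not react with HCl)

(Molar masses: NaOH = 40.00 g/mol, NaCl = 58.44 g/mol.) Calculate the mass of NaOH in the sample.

n(HCl) = 0.01722 × 0.4136 = 7.122 × 10^-3 mol
Let x = n(NaOH), y = n(NaCl).
Titrant: 1x = 7.122 × 10^-3;  mass: 40.00x + 58.44y = 0.7743
Solving, x = 7.122 × 10^-3 mol, y = 8.375 × 10^-3 mol
mass of NaOH = 7.122 × 10^-3 × 40.00 = 0.2849 g

0.2849 g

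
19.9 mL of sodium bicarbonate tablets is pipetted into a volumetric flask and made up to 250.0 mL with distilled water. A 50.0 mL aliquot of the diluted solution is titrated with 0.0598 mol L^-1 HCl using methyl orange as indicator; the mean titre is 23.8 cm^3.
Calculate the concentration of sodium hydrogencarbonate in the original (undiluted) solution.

NaHCO3 + HCl → NaCl + H2O + CO2
n(HCl) = 0.0238 × 0.0598 = 1.42 × 10^-3 mol
n(NaHCO3) in the aliquot = 1.42 × 10^-3 mol (1:1 ratio)
[NaHCO3]_dilute = 1.42 × 10^-3 / 0.0500 = 0.0285 mol/L
Dilution factor = 250.0 / 19.9 = 12.56
[NaHCO3]_stock = 0.0285 × 12.56 = 0.358 mol/L

0.358 mol/L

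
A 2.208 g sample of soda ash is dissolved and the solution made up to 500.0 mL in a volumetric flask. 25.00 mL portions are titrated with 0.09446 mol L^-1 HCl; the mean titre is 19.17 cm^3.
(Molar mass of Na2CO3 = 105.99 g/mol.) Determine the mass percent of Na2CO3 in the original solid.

Na2CO3 + 2 HCl → 2 NaCl + H2O + CO2
n(HCl) per titration = 0.01917 × 0.09446 = 1.811 × 10^-3 mol
From the 1:2 ratio, n(Na2CO3) in each aliquot = 1/2 × 1.811 × 10^-3 = 9.054 × 10^-4 mol
n(Na2CO3) in the whole flask = 9.054 × 10^-4 × 500.0/25.00 = 0.01811 mol
mass of Na2CO3 = 0.01811 × 105.99 = 1.919 g
% Na2CO3 = 1.919 / 2.208 × 100 = 86.92 %

86.92 %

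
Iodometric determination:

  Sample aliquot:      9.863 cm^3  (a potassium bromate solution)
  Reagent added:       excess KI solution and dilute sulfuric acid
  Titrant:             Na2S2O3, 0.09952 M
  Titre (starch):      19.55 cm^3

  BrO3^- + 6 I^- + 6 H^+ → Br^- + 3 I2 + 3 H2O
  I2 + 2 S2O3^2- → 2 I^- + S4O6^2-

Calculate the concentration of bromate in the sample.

n(S2O3^2-) = 0.01955 × 0.09952 = 1.946 × 10^-3 mol
n(I2) = n(S2O3^2-)/2 = 9.728 × 10^-4 mol
From the 1:3 ratio, n(BrO3^-) in the aliquot = 1/3 × 9.728 × 10^-4 = 3.243 × 10^-4 mol
[BrO3^-] = 3.243 × 10^-4 / 0.009863 = 0.03288 mol/L

0.03288 M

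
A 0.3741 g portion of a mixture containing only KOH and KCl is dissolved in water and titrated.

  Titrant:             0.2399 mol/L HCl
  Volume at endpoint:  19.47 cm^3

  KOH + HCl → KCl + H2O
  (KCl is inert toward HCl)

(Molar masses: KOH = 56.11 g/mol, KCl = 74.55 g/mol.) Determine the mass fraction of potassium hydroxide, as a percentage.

70.06 %

n(HCl) = 0.01947 × 0.2399 = 4.671 × 10^-3 mol
Let x = n(KOH), y = n(KCl).
Titrant: 1x = 4.671 × 10^-3;  mass: 56.11x + 74.55y = 0.3741
Solving, x = 4.671 × 10^-3 mol, y = 1.503 × 10^-3 mol
mass of KOH = 4.671 × 10^-3 × 56.11 = 0.2621 g
% KOH = 0.2621 / 0.3741 × 100 = 70.06 %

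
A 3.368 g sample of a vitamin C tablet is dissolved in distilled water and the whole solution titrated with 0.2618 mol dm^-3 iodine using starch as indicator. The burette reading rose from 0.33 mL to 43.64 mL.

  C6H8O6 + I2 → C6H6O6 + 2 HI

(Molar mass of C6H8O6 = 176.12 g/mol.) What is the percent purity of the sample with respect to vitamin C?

n(I2) = 0.04331 L × 0.2618 mol/L = 0.01134 mol
n(C6H8O6) = 0.01134 mol (1:1 ratio)
mass of C6H8O6 = 0.01134 × 176.12 g/mol = 1.997 g
% C6H8O6 = 1.997 / 3.368 × 100 = 59.29 %

59.29 %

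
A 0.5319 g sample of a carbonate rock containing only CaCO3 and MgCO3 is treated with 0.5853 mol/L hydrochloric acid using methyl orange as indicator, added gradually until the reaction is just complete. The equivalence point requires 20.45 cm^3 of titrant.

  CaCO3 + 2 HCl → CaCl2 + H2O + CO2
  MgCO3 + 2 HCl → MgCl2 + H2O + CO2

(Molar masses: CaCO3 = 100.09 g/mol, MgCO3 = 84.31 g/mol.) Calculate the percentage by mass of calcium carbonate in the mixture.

n(HCl) = 0.02045 × 0.5853 = 0.01197 mol
Let x = n(CaCO3), y = n(MgCO3).
Titrant: 2x + 2y = 0.01197;  mass: 100.09x + 84.31y = 0.5319
Solving, x = 1.732 × 10^-3 mol, y = 4.253 × 10^-3 mol
mass of CaCO3 = 1.732 × 10^-3 × 100.09 = 0.1734 g
% CaCO3 = 0.1734 / 0.5319 × 100 = 32.59 %

32.59 %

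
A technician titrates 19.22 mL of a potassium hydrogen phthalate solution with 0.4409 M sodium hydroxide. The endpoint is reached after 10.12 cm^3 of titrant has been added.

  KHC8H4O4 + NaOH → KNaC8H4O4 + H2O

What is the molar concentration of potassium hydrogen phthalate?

n(NaOH) = 0.01012 L × 0.4409 mol/L = 4.462 × 10^-3 mol
n(KHC8H4O4) = 4.462 × 10^-3 mol (1:1 mole ratio)
[KHC8H4O4] = 4.462 × 10^-3 mol / 0.01922 L = 0.2321 mol/L

0.2321 M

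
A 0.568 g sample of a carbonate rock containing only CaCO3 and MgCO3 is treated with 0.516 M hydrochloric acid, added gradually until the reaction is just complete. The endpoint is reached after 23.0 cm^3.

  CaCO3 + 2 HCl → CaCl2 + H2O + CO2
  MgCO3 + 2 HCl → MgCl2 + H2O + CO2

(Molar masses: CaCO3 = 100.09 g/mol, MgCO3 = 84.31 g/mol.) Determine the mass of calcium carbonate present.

0.429 g

n(HCl) = 0.0230 × 0.516 = 0.0119 mol
Let x = n(CaCO3), y = n(MgCO3).
Titrant: 2x + 2y = 0.0119;  mass: 100.09x + 84.31y = 0.568
Solving, x = 4.29 × 10^-3 mol, y = 1.64 × 10^-3 mol
mass of CaCO3 = 4.29 × 10^-3 × 100.09 = 0.429 g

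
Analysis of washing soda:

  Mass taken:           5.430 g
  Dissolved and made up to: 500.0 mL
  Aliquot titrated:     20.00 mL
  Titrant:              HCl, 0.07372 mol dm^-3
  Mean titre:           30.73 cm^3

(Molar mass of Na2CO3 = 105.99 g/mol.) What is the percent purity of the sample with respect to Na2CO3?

Na2CO3 + 2 HCl → 2 NaCl + H2O + CO2
n(HCl) per titration = 0.03073 × 0.07372 = 2.265 × 10^-3 mol
From the 1:2 ratio, n(Na2CO3) in each aliquot = 1/2 × 2.265 × 10^-3 = 1.133 × 10^-3 mol
n(Na2CO3) in the whole flask = 1.133 × 10^-3 × 500.0/20.00 = 0.02832 mol
mass of Na2CO3 = 0.02832 × 105.99 = 3.001 g
% Na2CO3 = 3.001 / 5.430 × 100 = 55.27 %

55.27 %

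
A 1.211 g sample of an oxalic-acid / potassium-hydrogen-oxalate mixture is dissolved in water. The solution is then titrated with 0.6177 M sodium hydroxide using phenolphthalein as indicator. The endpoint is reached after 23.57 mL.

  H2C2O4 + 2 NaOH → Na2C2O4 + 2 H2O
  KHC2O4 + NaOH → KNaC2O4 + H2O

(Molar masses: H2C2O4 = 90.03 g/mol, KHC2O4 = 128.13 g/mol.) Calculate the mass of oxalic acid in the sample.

0.3545 g

n(NaOH) = 0.02357 × 0.6177 = 0.01456 mol
Let x = n(H2C2O4), y = n(KHC2O4).
Titrant: 2x + 1y = 0.01456;  mass: 90.03x + 128.13y = 1.211
Solving, x = 3.937 × 10^-3 mol, y = 6.685 × 10^-3 mol
mass of H2C2O4 = 3.937 × 10^-3 × 90.03 = 0.3545 g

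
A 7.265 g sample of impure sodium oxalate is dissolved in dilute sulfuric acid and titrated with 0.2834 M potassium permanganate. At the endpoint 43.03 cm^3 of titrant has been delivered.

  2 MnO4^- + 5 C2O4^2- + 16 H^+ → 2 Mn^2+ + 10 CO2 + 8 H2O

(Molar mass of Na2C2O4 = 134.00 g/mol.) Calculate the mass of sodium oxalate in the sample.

n(KMnO4) = 0.04303 L × 0.2834 mol/L = 0.01219 mol
From the 5:2 ratio, n(Na2C2O4) = 5/2 × 0.01219 = 0.03049 mol
mass of Na2C2O4 = 0.03049 × 134.00 g/mol = 4.085 g

4.085 g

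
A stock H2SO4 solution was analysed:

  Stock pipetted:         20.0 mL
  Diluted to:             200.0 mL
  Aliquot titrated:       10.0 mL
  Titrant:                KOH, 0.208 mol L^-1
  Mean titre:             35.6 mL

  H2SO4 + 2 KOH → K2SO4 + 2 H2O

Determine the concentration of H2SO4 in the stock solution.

3.70 mol/L

n(KOH) = 0.0356 × 0.208 = 7.40 × 10^-3 mol
From the 1:2 ratio, n(H2SO4) in the aliquot = 1/2 × 7.40 × 10^-3 = 3.70 × 10^-3 mol
[H2SO4]_dilute = 3.70 × 10^-3 / 0.0100 = 0.370 mol/L
Dilution factor = 200.0 / 20.0 = 10.00
[H2SO4]_stock = 0.370 × 10.00 = 3.70 mol/L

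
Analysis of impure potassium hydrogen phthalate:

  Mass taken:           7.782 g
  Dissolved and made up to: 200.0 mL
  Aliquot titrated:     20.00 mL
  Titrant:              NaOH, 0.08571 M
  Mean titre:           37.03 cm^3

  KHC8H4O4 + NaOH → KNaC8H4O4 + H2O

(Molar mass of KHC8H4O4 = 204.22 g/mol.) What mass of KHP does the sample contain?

n(NaOH) per titration = 0.03703 × 0.08571 = 3.174 × 10^-3 mol
n(KHC8H4O4) in each aliquot = 3.174 × 10^-3 mol (1:1 ratio)
n(KHC8H4O4) in the whole flask = 3.174 × 10^-3 × 200.0/20.00 = 0.03174 mol
mass of KHC8H4O4 = 0.03174 × 204.22 = 6.482 g

6.482 g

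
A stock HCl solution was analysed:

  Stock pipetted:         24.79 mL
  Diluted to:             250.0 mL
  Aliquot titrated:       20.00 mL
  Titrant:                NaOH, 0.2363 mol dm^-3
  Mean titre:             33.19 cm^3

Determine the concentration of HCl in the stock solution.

3.955 mol/L

HCl + NaOH → NaCl + H2O
n(NaOH) = 0.03319 × 0.2363 = 7.843 × 10^-3 mol
n(HCl) in the aliquot = 7.843 × 10^-3 mol (1:1 ratio)
[HCl]_dilute = 7.843 × 10^-3 / 0.02000 = 0.3921 mol/L
Dilution factor = 250.0 / 24.79 = 10.08
[HCl]_stock = 0.3921 × 10.08 = 3.955 mol/L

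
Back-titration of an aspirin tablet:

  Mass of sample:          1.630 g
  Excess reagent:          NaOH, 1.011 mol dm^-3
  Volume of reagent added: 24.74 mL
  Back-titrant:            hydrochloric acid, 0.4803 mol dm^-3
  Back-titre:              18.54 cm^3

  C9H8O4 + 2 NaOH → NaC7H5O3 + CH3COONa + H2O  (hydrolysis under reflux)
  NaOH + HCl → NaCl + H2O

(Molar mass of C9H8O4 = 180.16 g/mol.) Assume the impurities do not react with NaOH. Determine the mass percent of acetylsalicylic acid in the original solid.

89.02 %

n(NaOH) added = 0.02474 × 1.011 = 0.02501 mol
n(HCl) used in back-titration = 0.01854 × 0.4803 = 8.905 × 10^-3 mol
n(NaOH) left over = 8.905 × 10^-3 mol (1:1 ratio)
n(NaOH) consumed by analyte = 0.02501 − 8.905 × 10^-3 = 0.01611 mol
From the 1:2 ratio, n(C9H8O4) = 1/2 × 0.01611 = 8.054 × 10^-3 mol
mass of C9H8O4 = 8.054 × 10^-3 × 180.16 = 1.451 g
% C9H8O4 = 1.451 / 1.630 × 100 = 89.02 %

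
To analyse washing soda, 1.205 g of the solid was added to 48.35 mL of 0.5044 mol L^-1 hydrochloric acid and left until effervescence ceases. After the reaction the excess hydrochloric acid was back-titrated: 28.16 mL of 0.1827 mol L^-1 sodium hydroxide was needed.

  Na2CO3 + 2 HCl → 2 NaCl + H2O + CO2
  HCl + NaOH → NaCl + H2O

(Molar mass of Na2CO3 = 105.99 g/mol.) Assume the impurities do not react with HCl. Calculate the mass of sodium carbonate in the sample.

n(HCl) added = 0.04835 × 0.5044 = 0.02439 mol
n(NaOH) used in back-titration = 0.02816 × 0.1827 = 5.145 × 10^-3 mol
n(HCl) left over = 5.145 × 10^-3 mol (1:1 ratio)
n(HCl) consumed by analyte = 0.02439 − 5.145 × 10^-3 = 0.01924 mol
From the 1:2 ratio, n(Na2CO3) = 1/2 × 0.01924 = 9.621 × 10^-3 mol
mass of Na2CO3 = 9.621 × 10^-3 × 105.99 = 1.020 g

1.020 g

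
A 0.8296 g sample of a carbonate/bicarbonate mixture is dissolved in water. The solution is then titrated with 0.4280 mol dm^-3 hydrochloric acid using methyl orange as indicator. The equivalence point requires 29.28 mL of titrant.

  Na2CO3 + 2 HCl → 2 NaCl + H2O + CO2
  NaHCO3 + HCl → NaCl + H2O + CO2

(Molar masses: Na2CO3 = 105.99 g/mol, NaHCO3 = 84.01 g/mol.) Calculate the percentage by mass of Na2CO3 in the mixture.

45.97 %

n(HCl) = 0.02928 × 0.4280 = 0.01253 mol
Let x = n(Na2CO3), y = n(NaHCO3).
Titrant: 2x + 1y = 0.01253;  mass: 105.99x + 84.01y = 0.8296
Solving, x = 3.598 × 10^-3 mol, y = 5.335 × 10^-3 mol
mass of Na2CO3 = 3.598 × 10^-3 × 105.99 = 0.3814 g
% Na2CO3 = 0.3814 / 0.8296 × 100 = 45.97 %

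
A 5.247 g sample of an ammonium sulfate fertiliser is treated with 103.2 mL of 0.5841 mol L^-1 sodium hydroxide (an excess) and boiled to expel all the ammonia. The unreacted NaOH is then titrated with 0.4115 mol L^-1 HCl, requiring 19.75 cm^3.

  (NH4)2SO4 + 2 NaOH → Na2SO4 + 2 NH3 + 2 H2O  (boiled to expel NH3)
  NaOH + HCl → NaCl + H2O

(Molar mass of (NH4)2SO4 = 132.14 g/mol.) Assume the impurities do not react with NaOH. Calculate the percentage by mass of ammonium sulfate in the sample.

65.67 %

n(NaOH) added = 0.1032 × 0.5841 = 0.06028 mol
n(HCl) used in back-titration = 0.01975 × 0.4115 = 8.127 × 10^-3 mol
n(NaOH) left over = 8.127 × 10^-3 mol (1:1 ratio)
n(NaOH) consumed by analyte = 0.06028 − 8.127 × 10^-3 = 0.05215 mol
From the 1:2 ratio, n((NH4)2SO4) = 1/2 × 0.05215 = 0.02608 mol
mass of (NH4)2SO4 = 0.02608 × 132.14 = 3.446 g
% (NH4)2SO4 = 3.446 / 5.247 × 100 = 65.67 %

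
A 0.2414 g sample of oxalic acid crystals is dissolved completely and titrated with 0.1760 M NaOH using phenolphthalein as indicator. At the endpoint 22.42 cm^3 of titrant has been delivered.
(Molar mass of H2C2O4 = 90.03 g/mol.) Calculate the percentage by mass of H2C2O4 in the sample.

73.58 %

H2C2O4 + 2 NaOH → Na2C2O4 + 2 H2O
n(NaOH) = 0.02242 L × 0.1760 mol/L = 3.946 × 10^-3 mol
From the 1:2 ratio, n(H2C2O4) = 1/2 × 3.946 × 10^-3 = 1.973 × 10^-3 mol
mass of H2C2O4 = 1.973 × 10^-3 × 90.03 g/mol = 0.1776 g
% H2C2O4 = 0.1776 / 0.2414 × 100 = 73.58 %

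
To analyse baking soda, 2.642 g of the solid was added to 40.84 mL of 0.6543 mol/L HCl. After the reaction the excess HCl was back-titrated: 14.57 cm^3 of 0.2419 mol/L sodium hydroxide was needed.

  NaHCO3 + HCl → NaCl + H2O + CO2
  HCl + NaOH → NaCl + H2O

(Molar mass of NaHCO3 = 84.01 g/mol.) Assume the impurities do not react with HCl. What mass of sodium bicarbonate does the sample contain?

1.949 g

n(HCl) added = 0.04084 × 0.6543 = 0.02672 mol
n(NaOH) used in back-titration = 0.01457 × 0.2419 = 3.524 × 10^-3 mol
n(HCl) left over = 3.524 × 10^-3 mol (1:1 ratio)
n(HCl) consumed by analyte = 0.02672 − 3.524 × 10^-3 = 0.02320 mol
n(NaHCO3) = 0.02320 mol (1:1 ratio)
mass of NaHCO3 = 0.02320 × 84.01 = 1.949 g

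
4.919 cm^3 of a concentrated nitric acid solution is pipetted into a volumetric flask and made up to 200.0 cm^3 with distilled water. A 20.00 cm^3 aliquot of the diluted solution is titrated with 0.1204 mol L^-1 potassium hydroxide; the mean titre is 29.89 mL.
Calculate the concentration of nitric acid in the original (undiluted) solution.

HNO3 + KOH → KNO3 + H2O
n(KOH) = 0.02989 × 0.1204 = 3.599 × 10^-3 mol
n(HNO3) in the aliquot = 3.599 × 10^-3 mol (1:1 ratio)
[HNO3]_dilute = 3.599 × 10^-3 / 0.02000 = 0.1799 mol/L
Dilution factor = 200.0 / 4.919 = 40.66
[HNO3]_stock = 0.1799 × 40.66 = 7.316 mol/L

7.316 mol/L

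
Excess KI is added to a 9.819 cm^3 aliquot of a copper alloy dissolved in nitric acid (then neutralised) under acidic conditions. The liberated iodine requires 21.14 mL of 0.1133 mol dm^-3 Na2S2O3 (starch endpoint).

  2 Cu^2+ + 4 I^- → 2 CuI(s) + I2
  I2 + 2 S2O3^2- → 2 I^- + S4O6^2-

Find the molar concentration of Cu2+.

n(S2O3^2-) = 0.02114 × 0.1133 = 2.395 × 10^-3 mol
n(I2) = n(S2O3^2-)/2 = 1.198 × 10^-3 mol
From the 2:1 ratio, n(Cu2+) in the aliquot = 2/1 × 1.198 × 10^-3 = 2.395 × 10^-3 mol
[Cu2+] = 2.395 × 10^-3 / 0.009819 = 0.2439 mol/L

0.2439 mol/L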